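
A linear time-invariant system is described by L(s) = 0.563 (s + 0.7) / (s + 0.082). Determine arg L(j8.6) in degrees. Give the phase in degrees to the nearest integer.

∠(j8.6 + 0.7) = arctan(8.6/0.7) = 85.35°
∠(j8.6 + 0.082) = arctan(8.6/0.082) = 89.45°
∠L(j8.6) = 85.35° − 89.45° = -4.11°

-4°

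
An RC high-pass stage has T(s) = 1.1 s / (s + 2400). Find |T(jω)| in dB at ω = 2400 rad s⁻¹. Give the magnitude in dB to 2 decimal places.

|j2400| = 2400
|j2400 + 2400| = √(2400² + 2400²) = 3394
|T(j2400)| = 1.1 × 2400 / 3394 = 0.77782
20 log₁₀(0.77782) = -2.182 dB

-2.18 dB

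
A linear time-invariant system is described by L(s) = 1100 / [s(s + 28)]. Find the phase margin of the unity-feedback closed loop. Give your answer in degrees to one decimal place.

45.2 deg

Gain crossover: |L(jω)| = 1 at ω ≈ 27.9 rad/s.
∠L(j27.9) = −90° − arctan(27.9/28) ≈ -134.85°
PM = 180° + (-134.85°) = 45.15°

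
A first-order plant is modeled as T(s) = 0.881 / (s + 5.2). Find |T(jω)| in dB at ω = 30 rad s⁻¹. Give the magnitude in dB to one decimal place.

|j30 + 5.2| = √(30² + 5.2²) = 30.45
|T(j30)| = 0.881 / 30.45 = 0.028935
20 log₁₀(0.028935) = -30.77 dB

-30.8 dB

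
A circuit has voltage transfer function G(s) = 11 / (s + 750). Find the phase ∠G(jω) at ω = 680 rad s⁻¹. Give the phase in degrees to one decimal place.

-42.2°

∠(j680 + 750) = arctan(680/750) = 42.20°
∠G(j680) = −42.20° = -42.20°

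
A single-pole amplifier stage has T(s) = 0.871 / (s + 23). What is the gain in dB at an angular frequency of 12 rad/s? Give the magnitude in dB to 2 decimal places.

|j12 + 23| = √(12² + 23²) = 25.94
|T(j12)| = 0.871 / 25.94 = 0.033575
20 log₁₀(0.033575) = -29.480 dB

-29.48 dB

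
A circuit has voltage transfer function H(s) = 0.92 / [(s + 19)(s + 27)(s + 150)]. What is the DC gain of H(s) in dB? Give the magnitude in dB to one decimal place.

H(0) = 0.92 / (19 × 27 × 150) = 1.1956e-05
20 log₁₀(1.1956e-05) = -98.45 dB

-98.4 dB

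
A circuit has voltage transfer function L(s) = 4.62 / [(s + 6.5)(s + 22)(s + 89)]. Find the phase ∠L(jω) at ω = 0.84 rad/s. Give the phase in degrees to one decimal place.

∠(j0.84 + 6.5) = arctan(0.84/6.5) = 7.36°
∠(j0.84 + 22) = arctan(0.84/22) = 2.19°
∠(j0.84 + 89) = arctan(0.84/89) = 0.54°
∠L(j0.84) = − (7.36° + 2.19° + 0.54°) = -10.09°

-10.1°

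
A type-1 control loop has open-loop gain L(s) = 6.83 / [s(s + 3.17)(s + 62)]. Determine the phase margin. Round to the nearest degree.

89°

Gain crossover: |L(jω)| = 1 at ω ≈ 0.0347 rad/sec.
∠L(j0.0347) = −90° − arctan(0.0347/3.17) − arctan(0.0347/62) ≈ -90.66°
PM = 180° + (-90.66°) = 89.34°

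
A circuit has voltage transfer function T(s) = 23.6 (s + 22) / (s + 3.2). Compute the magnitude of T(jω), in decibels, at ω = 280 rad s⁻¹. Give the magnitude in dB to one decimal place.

27.5 dB

|j280 + 22| = √(280² + 22²) = 280.9
|j280 + 3.2| = √(280² + 3.2²) = 280
|T(j280)| = 23.6 × 280.9 / 280 = 23.671
20 log₁₀(23.671) = 27.48 dB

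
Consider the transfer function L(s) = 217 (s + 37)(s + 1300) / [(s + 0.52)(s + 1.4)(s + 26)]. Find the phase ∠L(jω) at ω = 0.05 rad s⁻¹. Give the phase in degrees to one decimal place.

-7.6°

∠(j0.05 + 37) = arctan(0.05/37) = 0.08°
∠(j0.05 + 1300) = arctan(0.05/1300) = 0.00°
∠(j0.05 + 0.52) = arctan(0.05/0.52) = 5.49°
∠(j0.05 + 1.4) = arctan(0.05/1.4) = 2.05°
∠(j0.05 + 26) = arctan(0.05/26) = 0.11°
∠L(j0.05) = 0.08° + 0.00° − (5.49° + 2.05° + 0.11°) = -7.57°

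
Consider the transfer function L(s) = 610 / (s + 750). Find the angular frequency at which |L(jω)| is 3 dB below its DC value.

For a single-pole low-pass, the −3 dB point is at the pole: ω = 750 rad/sec.

750 rad/sec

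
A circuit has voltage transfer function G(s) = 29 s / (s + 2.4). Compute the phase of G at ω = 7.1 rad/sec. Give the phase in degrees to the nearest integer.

19 deg

∠(j7.1) = 90.00°
∠(j7.1 + 2.4) = arctan(7.1/2.4) = 71.32°
∠G(j7.1) = 90.00° − 71.32° = 18.68°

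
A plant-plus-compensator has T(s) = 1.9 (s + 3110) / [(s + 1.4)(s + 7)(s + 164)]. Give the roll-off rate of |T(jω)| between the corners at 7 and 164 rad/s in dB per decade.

-40 dB/decade

In this band the factors already past their corner are: pole at 1.4, pole at 7; net slope = -40 dB/decade.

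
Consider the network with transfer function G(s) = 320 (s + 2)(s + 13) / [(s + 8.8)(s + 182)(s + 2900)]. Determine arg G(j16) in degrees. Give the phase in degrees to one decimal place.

∠(j16 + 2) = arctan(16/2) = 82.87°
∠(j16 + 13) = arctan(16/13) = 50.91°
∠(j16 + 8.8) = arctan(16/8.8) = 61.19°
∠(j16 + 182) = arctan(16/182) = 5.02°
∠(j16 + 2900) = arctan(16/2900) = 0.32°
∠G(j16) = 82.87° + 50.91° − (61.19° + 5.02° + 0.32°) = 67.25°

67.3°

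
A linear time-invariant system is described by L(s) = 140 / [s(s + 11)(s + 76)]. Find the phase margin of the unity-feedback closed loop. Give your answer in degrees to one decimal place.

Gain crossover: |L(jω)| = 1 at ω ≈ 0.167 rad/s.
∠L(j0.167) = −90° − arctan(0.167/11) − arctan(0.167/76) ≈ -91.00°
PM = 180° + (-91.00°) = 89.00°

89.0°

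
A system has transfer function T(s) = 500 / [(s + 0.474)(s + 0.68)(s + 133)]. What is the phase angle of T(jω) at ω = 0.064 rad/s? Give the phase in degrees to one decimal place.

-13.1 deg

∠(j0.064 + 0.474) = arctan(0.064/0.474) = 7.69°
∠(j0.064 + 0.68) = arctan(0.064/0.68) = 5.38°
∠(j0.064 + 133) = arctan(0.064/133) = 0.03°
∠T(j0.064) = − (7.69° + 5.38° + 0.03°) = -13.09°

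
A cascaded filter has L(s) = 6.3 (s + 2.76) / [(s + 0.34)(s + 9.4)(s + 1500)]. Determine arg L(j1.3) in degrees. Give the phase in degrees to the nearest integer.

∠(j1.3 + 2.76) = arctan(1.3/2.76) = 25.22°
∠(j1.3 + 0.34) = arctan(1.3/0.34) = 75.34°
∠(j1.3 + 9.4) = arctan(1.3/9.4) = 7.87°
∠(j1.3 + 1500) = arctan(1.3/1500) = 0.05°
∠L(j1.3) = 25.22° − (75.34° + 7.87° + 0.05°) = -58.05°

-58 deg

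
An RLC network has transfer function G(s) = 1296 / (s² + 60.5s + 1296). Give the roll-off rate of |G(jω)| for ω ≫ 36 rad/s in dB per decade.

With 0 zeros and 2 poles, the high-frequency asymptotic slope is 20 × (0 − 2) = -40 dB/decade.

-40 dB/decade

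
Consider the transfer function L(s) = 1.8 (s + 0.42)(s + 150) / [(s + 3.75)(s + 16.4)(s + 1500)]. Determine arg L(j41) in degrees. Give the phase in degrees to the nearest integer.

-50°

∠(j41 + 0.42) = arctan(41/0.42) = 89.41°
∠(j41 + 150) = arctan(41/150) = 15.29°
∠(j41 + 3.75) = arctan(41/3.75) = 84.77°
∠(j41 + 16.4) = arctan(41/16.4) = 68.20°
∠(j41 + 1500) = arctan(41/1500) = 1.57°
∠L(j41) = 89.41° + 15.29° − (84.77° + 68.20° + 1.57°) = -49.84°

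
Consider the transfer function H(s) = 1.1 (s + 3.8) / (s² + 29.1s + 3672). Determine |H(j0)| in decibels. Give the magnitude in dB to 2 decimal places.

H(0) = 1.1 × 3.8 / 3672 = 0.0011383
20 log₁₀(0.0011383) = -58.875 dB

-58.87 dB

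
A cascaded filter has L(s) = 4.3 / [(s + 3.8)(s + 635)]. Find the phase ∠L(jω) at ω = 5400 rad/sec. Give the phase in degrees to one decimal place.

-173.3°

∠(j5400 + 3.8) = arctan(5400/3.8) = 89.96°
∠(j5400 + 635) = arctan(5400/635) = 83.29°
∠L(j5400) = − (89.96° + 83.29°) = -173.25°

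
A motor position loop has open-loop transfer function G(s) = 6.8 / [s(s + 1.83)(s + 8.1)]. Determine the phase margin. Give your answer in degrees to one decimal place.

Gain crossover: |G(jω)| = 1 at ω ≈ 0.445 rad/sec.
∠G(j0.445) = −90° − arctan(0.445/1.83) − arctan(0.445/8.1) ≈ -106.81°
PM = 180° + (-106.81°) = 73.19°

73.2 deg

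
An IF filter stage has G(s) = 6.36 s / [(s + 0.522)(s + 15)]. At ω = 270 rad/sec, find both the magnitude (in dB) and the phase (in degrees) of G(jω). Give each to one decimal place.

|j270| = 270
|j270 + 0.522| = √(270² + 0.522²) = 270
|j270 + 15| = √(270² + 15²) = 270.4
|G(j270)| = 6.36 × 270 / (270 × 270.4) = 0.023519
20 log₁₀(0.023519) = -32.57 dB
∠(j270) = 90.00°
∠(j270 + 0.522) = arctan(270/0.522) = 89.89°
∠(j270 + 15) = arctan(270/15) = 86.82°
∠G(j270) = 90.00° − (89.89° + 86.82°) = -86.71°

|G| = -32.6 dB, ∠G = -86.7°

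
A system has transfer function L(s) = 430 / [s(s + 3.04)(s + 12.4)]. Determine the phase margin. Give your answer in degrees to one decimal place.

Gain crossover: |L(jω)| = 1 at ω ≈ 5.26 rad/s.
∠L(j5.26) = −90° − arctan(5.26/3.04) − arctan(5.26/12.4) ≈ -172.94°
PM = 180° + (-172.94°) = 7.06°

7.1 deg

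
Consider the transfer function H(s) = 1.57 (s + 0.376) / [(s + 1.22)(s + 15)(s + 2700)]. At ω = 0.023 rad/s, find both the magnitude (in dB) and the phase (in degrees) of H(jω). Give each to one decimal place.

|j0.023 + 0.376| = √(0.023² + 0.376²) = 0.3767
|j0.023 + 1.22| = √(0.023² + 1.22²) = 1.22
|j0.023 + 15| = √(0.023² + 15²) = 15
|j0.023 + 2700| = √(0.023² + 2700²) = 2700
|H(j0.023)| = 1.57 × 0.3767 / (1.22 × 15 × 2700) = 1.1968e-05
20 log₁₀(1.1968e-05) = -98.44 dB
∠(j0.023 + 0.376) = arctan(0.023/0.376) = 3.50°
∠(j0.023 + 1.22) = arctan(0.023/1.22) = 1.08°
∠(j0.023 + 15) = arctan(0.023/15) = 0.09°
∠(j0.023 + 2700) = arctan(0.023/2700) = 0.00°
∠H(j0.023) = 3.50° − (1.08° + 0.09° + 0.00°) = 2.33°

|H| = -98.4 dB, ∠H = 2.3 deg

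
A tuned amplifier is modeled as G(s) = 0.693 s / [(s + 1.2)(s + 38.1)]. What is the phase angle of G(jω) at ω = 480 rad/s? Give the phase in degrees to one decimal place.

∠(j480) = 90.00°
∠(j480 + 1.2) = arctan(480/1.2) = 89.86°
∠(j480 + 38.1) = arctan(480/38.1) = 85.46°
∠G(j480) = 90.00° − (89.86° + 85.46°) = -85.32°

-85.3°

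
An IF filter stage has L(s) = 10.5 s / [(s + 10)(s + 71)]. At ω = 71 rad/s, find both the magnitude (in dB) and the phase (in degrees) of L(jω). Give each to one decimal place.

|j71| = 71
|j71 + 10| = √(71² + 10²) = 71.7
|j71 + 71| = √(71² + 71²) = 100.4
|L(j71)| = 10.5 × 71 / (71.7 × 100.4) = 0.10355
20 log₁₀(0.10355) = -19.70 dB
∠(j71) = 90.00°
∠(j71 + 10) = arctan(71/10) = 81.98°
∠(j71 + 71) = arctan(71/71) = 45.00°
∠L(j71) = 90.00° − (81.98° + 45.00°) = -36.98°

|L| = -19.7 dB, ∠L = -37.0°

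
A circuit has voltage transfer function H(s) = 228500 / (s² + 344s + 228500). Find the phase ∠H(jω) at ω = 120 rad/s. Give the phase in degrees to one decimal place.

∠[(j120)² + 344(j120) + 228500] = ∠[2.141e+05 + j41280] = 10.91°
∠H(j120) = −10.91° = -10.91°

-10.9 deg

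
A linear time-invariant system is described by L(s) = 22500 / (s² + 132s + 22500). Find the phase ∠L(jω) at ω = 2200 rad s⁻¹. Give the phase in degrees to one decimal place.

-176.6 deg

∠[(j2200)² + 132(j2200) + 22500] = ∠[-4.8175e+06 + j2.904e+05] = 176.55°
∠L(j2200) = −176.55° = -176.55°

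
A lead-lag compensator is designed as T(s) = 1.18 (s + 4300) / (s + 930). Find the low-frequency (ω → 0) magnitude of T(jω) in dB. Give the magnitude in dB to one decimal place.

14.7 dB

T(0) = 1.18 × 4300 / 930 = 5.4559
20 log₁₀(5.4559) = 14.74 dB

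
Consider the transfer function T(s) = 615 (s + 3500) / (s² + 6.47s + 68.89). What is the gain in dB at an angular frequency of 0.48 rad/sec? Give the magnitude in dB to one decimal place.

89.9 dB

|j0.48 + 3500| = √(0.48² + 3500²) = 3500
|(j0.48)² + 6.47(j0.48) + 68.89| = |68.66 + j3.1056| = 68.73
|T(j0.48)| = 615 × 3500 / 68.73 = 31318
20 log₁₀(31318) = 89.92 dB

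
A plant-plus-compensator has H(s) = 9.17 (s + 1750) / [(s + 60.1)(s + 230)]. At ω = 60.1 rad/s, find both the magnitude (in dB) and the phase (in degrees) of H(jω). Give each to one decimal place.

|H| = -2.0 dB, ∠H = -57.7°

|j60.1 + 1750| = √(60.1² + 1750²) = 1751
|j60.1 + 60.1| = √(60.1² + 60.1²) = 84.99
|j60.1 + 230| = √(60.1² + 230²) = 237.7
|H(j60.1)| = 9.17 × 1751 / (84.99 × 237.7) = 0.7947
20 log₁₀(0.7947) = -2.00 dB
∠(j60.1 + 1750) = arctan(60.1/1750) = 1.97°
∠(j60.1 + 60.1) = arctan(60.1/60.1) = 45.00°
∠(j60.1 + 230) = arctan(60.1/230) = 14.64°
∠H(j60.1) = 1.97° − (45.00° + 14.64°) = -57.68°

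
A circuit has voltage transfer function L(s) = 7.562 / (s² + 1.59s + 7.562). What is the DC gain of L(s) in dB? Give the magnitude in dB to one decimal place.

L(0) = 7.562 / 7.562 = 1
20 log₁₀(1) = 0.00 dB

0.0 dB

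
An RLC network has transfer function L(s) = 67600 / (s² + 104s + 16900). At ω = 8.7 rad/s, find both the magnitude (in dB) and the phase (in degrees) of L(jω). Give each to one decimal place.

|L| = 12.1 dB, ∠L = -3.1°

|(j8.7)² + 104(j8.7) + 16900| = |16824 + j904.8| = 1.685e+04
|L(j8.7)| = 67600 / 1.685e+04 = 4.0122
20 log₁₀(4.0122) = 12.07 dB
∠[(j8.7)² + 104(j8.7) + 16900] = ∠[16824 + j904.8] = 3.08°
∠L(j8.7) = −3.08° = -3.08°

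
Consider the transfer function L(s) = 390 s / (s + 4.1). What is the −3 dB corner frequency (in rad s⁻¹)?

4.1 rad s⁻¹

For a single-pole high-pass, the −3 dB point is at the pole: ω = 4.1 rad s⁻¹.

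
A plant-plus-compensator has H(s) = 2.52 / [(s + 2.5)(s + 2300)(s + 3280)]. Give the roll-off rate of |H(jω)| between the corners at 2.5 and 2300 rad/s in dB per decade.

-20 dB/decade

In this band the factors already past their corner are: pole at 2.5; net slope = -20 dB/decade.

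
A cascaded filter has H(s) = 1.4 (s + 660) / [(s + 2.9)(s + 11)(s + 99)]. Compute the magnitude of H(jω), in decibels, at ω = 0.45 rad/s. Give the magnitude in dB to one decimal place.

|j0.45 + 660| = √(0.45² + 660²) = 660
|j0.45 + 2.9| = √(0.45² + 2.9²) = 2.935
|j0.45 + 11| = √(0.45² + 11²) = 11.01
|j0.45 + 99| = √(0.45² + 99²) = 99
|H(j0.45)| = 1.4 × 660 / (2.935 × 11.01 × 99) = 0.28888
20 log₁₀(0.28888) = -10.79 dB

-10.8 dB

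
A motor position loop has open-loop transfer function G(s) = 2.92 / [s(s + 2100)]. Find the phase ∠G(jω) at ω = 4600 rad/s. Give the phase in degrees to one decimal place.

-155.5°

∠(j4600 + 2100) = arctan(4600/2100) = 65.46°
∠(j4600) = 90.00°
∠G(j4600) = − (65.46° + 90.00°) = -155.46°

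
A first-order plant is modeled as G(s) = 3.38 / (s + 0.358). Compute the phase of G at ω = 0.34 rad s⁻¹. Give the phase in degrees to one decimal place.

∠(j0.34 + 0.358) = arctan(0.34/0.358) = 43.52°
∠G(j0.34) = −43.52° = -43.52°

-43.5 deg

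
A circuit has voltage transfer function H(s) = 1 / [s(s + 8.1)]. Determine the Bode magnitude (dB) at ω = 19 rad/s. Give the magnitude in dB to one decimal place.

-51.9 dB

|j19 + 8.1| = √(19² + 8.1²) = 20.65
|j19| = 19
|H(j19)| = 1 / (20.65 × 19) = 0.0025482
20 log₁₀(0.0025482) = -51.88 dB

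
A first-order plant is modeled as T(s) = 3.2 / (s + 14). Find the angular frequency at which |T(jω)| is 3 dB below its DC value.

14 rad/s

For a single-pole low-pass, the −3 dB point is at the pole: ω = 14 rad/s.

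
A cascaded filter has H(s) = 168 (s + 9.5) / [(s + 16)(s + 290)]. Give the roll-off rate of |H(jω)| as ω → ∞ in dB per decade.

With 1 zero and 2 poles, the high-frequency asymptotic slope is 20 × (1 − 2) = -20 dB/decade.

-20 dB/decade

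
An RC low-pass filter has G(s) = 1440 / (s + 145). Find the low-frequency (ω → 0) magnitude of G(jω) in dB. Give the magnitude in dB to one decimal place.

G(0) = 1440 / 145 = 9.931
20 log₁₀(9.931) = 19.94 dB

19.9 dB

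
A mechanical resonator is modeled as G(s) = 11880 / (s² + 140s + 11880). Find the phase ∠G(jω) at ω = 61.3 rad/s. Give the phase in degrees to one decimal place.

∠[(j61.3)² + 140(j61.3) + 11880] = ∠[8122.3 + j8582] = 46.58°
∠G(j61.3) = −46.58° = -46.58°

-46.6°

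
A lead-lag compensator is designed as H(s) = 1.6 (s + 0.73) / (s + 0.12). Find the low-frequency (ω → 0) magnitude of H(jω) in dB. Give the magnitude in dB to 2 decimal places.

H(0) = 1.6 × 0.73 / 0.12 = 9.7333
20 log₁₀(9.7333) = 19.765 dB

19.77 dB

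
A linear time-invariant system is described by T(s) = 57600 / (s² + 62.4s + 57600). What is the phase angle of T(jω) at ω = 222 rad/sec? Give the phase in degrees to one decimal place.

∠[(j222)² + 62.4(j222) + 57600] = ∠[8316 + j13853] = 59.02°
∠T(j222) = −59.02° = -59.02°

-59.0 deg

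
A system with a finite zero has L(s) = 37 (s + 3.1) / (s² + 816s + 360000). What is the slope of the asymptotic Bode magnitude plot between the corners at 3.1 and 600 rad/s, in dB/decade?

In this band the factors already past their corner are: zero at 3.1; net slope = 20 dB/decade.

20 dB/decade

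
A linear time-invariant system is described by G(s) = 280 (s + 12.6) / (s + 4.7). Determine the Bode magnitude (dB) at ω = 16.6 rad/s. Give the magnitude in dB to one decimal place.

50.6 dB

|j16.6 + 12.6| = √(16.6² + 12.6²) = 20.84
|j16.6 + 4.7| = √(16.6² + 4.7²) = 17.25
|G(j16.6)| = 280 × 20.84 / 17.25 = 338.23
20 log₁₀(338.23) = 50.58 dB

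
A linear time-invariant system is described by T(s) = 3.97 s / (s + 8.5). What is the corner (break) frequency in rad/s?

8.5 rad/s

The single real pole at s = −8.5 gives a corner at ω = 8.5 rad/s.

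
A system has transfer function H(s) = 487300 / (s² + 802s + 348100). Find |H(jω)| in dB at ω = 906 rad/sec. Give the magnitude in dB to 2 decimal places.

|(j906)² + 802(j906) + 348100| = |-4.7274e+05 + j7.2661e+05| = 8.669e+05
|H(j906)| = 487300 / 8.669e+05 = 0.56214
20 log₁₀(0.56214) = -5.003 dB

-5.00 dB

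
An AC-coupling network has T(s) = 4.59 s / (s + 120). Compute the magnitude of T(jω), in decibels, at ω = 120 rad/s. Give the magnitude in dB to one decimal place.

|j120| = 120
|j120 + 120| = √(120² + 120²) = 169.7
|T(j120)| = 4.59 × 120 / 169.7 = 3.2456
20 log₁₀(3.2456) = 10.23 dB

10.2 dB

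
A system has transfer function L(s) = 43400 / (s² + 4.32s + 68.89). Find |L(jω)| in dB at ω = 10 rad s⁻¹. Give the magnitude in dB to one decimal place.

58.2 dB

|(j10)² + 4.32(j10) + 68.89| = |-31.11 + j43.2| = 53.24
|L(j10)| = 43400 / 53.24 = 815.24
20 log₁₀(815.24) = 58.23 dB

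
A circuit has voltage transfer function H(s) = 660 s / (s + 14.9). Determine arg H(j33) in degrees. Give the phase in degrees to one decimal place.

24.3°

∠(j33) = 90.00°
∠(j33 + 14.9) = arctan(33/14.9) = 65.70°
∠H(j33) = 90.00° − 65.70° = 24.30°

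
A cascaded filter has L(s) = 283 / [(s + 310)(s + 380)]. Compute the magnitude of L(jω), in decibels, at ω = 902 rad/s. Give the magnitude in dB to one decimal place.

-70.4 dB

|j902 + 310| = √(902² + 310²) = 953.8
|j902 + 380| = √(902² + 380²) = 978.8
|L(j902)| = 283 / (953.8 × 978.8) = 0.00030315
20 log₁₀(0.00030315) = -70.37 dB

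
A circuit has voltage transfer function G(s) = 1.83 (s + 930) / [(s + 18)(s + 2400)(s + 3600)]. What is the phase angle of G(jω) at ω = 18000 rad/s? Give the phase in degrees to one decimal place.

∠(j18000 + 930) = arctan(18000/930) = 87.04°
∠(j18000 + 18) = arctan(18000/18) = 89.94°
∠(j18000 + 2400) = arctan(18000/2400) = 82.41°
∠(j18000 + 3600) = arctan(18000/3600) = 78.69°
∠G(j18000) = 87.04° − (89.94° + 82.41° + 78.69°) = -164.00°

-164.0°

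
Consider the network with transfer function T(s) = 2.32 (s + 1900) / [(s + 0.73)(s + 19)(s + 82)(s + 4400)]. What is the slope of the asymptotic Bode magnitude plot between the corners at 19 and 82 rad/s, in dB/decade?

-40 dB/decade

In this band the factors already past their corner are: pole at 0.73, pole at 19; net slope = -40 dB/decade.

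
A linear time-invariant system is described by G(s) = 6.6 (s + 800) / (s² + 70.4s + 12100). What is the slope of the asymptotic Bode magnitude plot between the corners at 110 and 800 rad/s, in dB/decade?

In this band the factors already past their corner are: complex pole pair at ωₙ ≈ 110; net slope = -40 dB/decade.

-40 dB/decade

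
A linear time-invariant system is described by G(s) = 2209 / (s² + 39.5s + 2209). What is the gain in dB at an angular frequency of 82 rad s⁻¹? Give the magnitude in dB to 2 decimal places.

|(j82)² + 39.5(j82) + 2209| = |-4515 + j3239| = 5557
|G(j82)| = 2209 / 5557 = 0.39754
20 log₁₀(0.39754) = -8.012 dB

-8.01 dB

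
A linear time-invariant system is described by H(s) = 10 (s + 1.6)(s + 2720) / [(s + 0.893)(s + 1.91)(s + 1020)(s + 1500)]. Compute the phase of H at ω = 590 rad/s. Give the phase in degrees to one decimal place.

∠(j590 + 1.6) = arctan(590/1.6) = 89.84°
∠(j590 + 2720) = arctan(590/2720) = 12.24°
∠(j590 + 0.893) = arctan(590/0.893) = 89.91°
∠(j590 + 1.91) = arctan(590/1.91) = 89.81°
∠(j590 + 1020) = arctan(590/1020) = 30.05°
∠(j590 + 1500) = arctan(590/1500) = 21.47°
∠H(j590) = 89.84° + 12.24° − (89.91° + 89.81° + 30.05° + 21.47°) = -129.16°

-129.2°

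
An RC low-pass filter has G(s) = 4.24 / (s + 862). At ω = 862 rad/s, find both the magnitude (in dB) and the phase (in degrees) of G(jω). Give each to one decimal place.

|j862 + 862| = √(862² + 862²) = 1219
|G(j862)| = 4.24 / 1219 = 0.0034781
20 log₁₀(0.0034781) = -49.17 dB
∠(j862 + 862) = arctan(862/862) = 45.00°
∠G(j862) = −45.00° = -45.00°

|G| = -49.2 dB, ∠G = -45.0 deg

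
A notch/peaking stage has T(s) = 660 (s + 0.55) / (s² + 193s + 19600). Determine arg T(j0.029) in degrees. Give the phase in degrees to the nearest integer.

∠(j0.029 + 0.55) = arctan(0.029/0.55) = 3.02°
∠[(j0.029)² + 193(j0.029) + 19600] = ∠[19600 + j5.597] = 0.02°
∠T(j0.029) = 3.02° − 0.02° = 3.00°

3°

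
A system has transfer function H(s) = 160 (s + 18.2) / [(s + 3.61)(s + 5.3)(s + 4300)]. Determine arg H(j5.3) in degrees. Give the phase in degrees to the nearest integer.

∠(j5.3 + 18.2) = arctan(5.3/18.2) = 16.24°
∠(j5.3 + 3.61) = arctan(5.3/3.61) = 55.74°
∠(j5.3 + 5.3) = arctan(5.3/5.3) = 45.00°
∠(j5.3 + 4300) = arctan(5.3/4300) = 0.07°
∠H(j5.3) = 16.24° − (55.74° + 45.00° + 0.07°) = -84.57°

-85°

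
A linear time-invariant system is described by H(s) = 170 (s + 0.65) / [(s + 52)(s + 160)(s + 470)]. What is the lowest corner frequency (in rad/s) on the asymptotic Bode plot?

0.65 rad/s

Break frequencies occur at each pole and zero magnitude: 0.65 rad/s, 52 rad/s, 160 rad/s, 470 rad/s.
The lowest is 0.65 rad/s.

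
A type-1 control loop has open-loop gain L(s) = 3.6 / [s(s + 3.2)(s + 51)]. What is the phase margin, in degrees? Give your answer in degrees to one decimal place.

Gain crossover: |L(jω)| = 1 at ω ≈ 0.0221 rad s⁻¹.
∠L(j0.0221) = −90° − arctan(0.0221/3.2) − arctan(0.0221/51) ≈ -90.42°
PM = 180° + (-90.42°) = 89.58°

89.6°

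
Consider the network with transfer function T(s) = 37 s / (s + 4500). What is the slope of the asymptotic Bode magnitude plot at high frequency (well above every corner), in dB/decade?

With 1 zero and 1 pole, the high-frequency asymptotic slope is 20 × (1 − 1) = 0 dB/decade.

0 dB/decade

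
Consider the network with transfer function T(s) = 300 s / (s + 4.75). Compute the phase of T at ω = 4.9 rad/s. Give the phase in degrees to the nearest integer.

44 deg

∠(j4.9) = 90.00°
∠(j4.9 + 4.75) = arctan(4.9/4.75) = 45.89°
∠T(j4.9) = 90.00° − 45.89° = 44.11°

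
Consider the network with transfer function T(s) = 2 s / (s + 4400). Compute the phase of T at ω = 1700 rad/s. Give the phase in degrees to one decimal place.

68.9°

∠(j1700) = 90.00°
∠(j1700 + 4400) = arctan(1700/4400) = 21.12°
∠T(j1700) = 90.00° − 21.12° = 68.88°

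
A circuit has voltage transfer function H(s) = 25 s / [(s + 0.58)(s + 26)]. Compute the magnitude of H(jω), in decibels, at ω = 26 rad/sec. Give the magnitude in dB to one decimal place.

|j26| = 26
|j26 + 0.58| = √(26² + 0.58²) = 26.01
|j26 + 26| = √(26² + 26²) = 36.77
|H(j26)| = 25 × 26 / (26.01 × 36.77) = 0.67974
20 log₁₀(0.67974) = -3.35 dB

-3.4 dB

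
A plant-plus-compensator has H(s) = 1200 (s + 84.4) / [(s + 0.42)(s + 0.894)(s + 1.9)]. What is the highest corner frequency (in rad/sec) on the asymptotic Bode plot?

Break frequencies occur at each pole and zero magnitude: 0.42 rad/sec, 0.894 rad/sec, 1.9 rad/sec, 84.4 rad/sec.
The highest is 84.4 rad/sec.

84.4 rad/sec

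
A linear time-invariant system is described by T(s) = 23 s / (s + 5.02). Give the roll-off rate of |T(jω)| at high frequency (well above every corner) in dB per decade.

0 dB/decade

With 1 zero and 1 pole, the high-frequency asymptotic slope is 20 × (1 − 1) = 0 dB/decade.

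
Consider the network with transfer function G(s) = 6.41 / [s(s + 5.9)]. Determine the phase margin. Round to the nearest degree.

80°

Gain crossover: |G(jω)| = 1 at ω ≈ 1.07 rad s⁻¹.
∠G(j1.07) = −90° − arctan(1.07/5.9) ≈ -100.27°
PM = 180° + (-100.27°) = 79.73°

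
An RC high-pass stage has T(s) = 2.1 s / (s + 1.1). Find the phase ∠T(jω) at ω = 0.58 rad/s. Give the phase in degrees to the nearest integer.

∠(j0.58) = 90.00°
∠(j0.58 + 1.1) = arctan(0.58/1.1) = 27.80°
∠T(j0.58) = 90.00° − 27.80° = 62.20°

62 deg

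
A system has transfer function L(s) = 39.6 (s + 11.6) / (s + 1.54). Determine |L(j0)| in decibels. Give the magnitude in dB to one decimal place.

L(0) = 39.6 × 11.6 / 1.54 = 298.29
20 log₁₀(298.29) = 49.49 dB

49.5 dB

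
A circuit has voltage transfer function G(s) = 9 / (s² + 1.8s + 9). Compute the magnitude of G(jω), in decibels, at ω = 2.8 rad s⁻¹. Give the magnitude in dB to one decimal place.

4.8 dB

|(j2.8)² + 1.8(j2.8) + 9| = |1.16 + j5.04| = 5.172
|G(j2.8)| = 9 / 5.172 = 1.7402
20 log₁₀(1.7402) = 4.81 dB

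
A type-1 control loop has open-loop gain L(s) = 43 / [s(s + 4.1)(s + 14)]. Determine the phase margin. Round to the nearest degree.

Gain crossover: |L(jω)| = 1 at ω ≈ 0.736 rad/s.
∠L(j0.736) = −90° − arctan(0.736/4.1) − arctan(0.736/14) ≈ -103.19°
PM = 180° + (-103.19°) = 76.81°

77°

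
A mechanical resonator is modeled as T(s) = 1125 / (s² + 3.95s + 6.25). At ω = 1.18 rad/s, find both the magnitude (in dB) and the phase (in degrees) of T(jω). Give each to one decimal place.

|T| = 44.5 dB, ∠T = -43.8°

|(j1.18)² + 3.95(j1.18) + 6.25| = |4.8576 + j4.661| = 6.732
|T(j1.18)| = 1125 / 6.732 = 167.11
20 log₁₀(167.11) = 44.46 dB
∠[(j1.18)² + 3.95(j1.18) + 6.25] = ∠[4.8576 + j4.661] = 43.82°
∠T(j1.18) = −43.82° = -43.82°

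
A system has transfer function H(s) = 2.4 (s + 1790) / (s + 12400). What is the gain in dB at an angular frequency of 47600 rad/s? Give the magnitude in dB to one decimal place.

7.3 dB

|j47600 + 1790| = √(47600² + 1790²) = 4.763e+04
|j47600 + 12400| = √(47600² + 12400²) = 4.919e+04
|H(j47600)| = 2.4 × 4.763e+04 / 4.919e+04 = 2.3241
20 log₁₀(2.3241) = 7.33 dB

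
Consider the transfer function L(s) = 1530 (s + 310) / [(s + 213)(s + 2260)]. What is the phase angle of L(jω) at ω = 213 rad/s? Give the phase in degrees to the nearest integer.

-16 deg

∠(j213 + 310) = arctan(213/310) = 34.49°
∠(j213 + 213) = arctan(213/213) = 45.00°
∠(j213 + 2260) = arctan(213/2260) = 5.38°
∠L(j213) = 34.49° − (45.00° + 5.38°) = -15.89°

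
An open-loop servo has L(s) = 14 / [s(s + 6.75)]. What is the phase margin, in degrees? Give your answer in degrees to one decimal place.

73.6°

Gain crossover: |L(jω)| = 1 at ω ≈ 1.99 rad/s.
∠L(j1.99) = −90° − arctan(1.99/6.75) ≈ -106.42°
PM = 180° + (-106.42°) = 73.58°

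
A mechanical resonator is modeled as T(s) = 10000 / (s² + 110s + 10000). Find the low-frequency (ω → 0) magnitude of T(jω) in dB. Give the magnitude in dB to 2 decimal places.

0.00 dB

T(0) = 10000 / 10000 = 1
20 log₁₀(1) = 0.000 dB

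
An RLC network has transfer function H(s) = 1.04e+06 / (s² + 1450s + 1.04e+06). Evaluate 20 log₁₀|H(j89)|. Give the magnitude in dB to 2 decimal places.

|(j89)² + 1450(j89) + 1.04e+06| = |1.0321e+06 + j1.2905e+05| = 1.04e+06
|H(j89)| = 1.04e+06 / 1.04e+06 = 0.99989
20 log₁₀(0.99989) = -0.001 dB

-0.00 dB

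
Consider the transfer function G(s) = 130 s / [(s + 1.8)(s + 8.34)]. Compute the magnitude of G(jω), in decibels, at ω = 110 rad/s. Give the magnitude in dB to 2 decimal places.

1.42 dB

|j110| = 110
|j110 + 1.8| = √(110² + 1.8²) = 110
|j110 + 8.34| = √(110² + 8.34²) = 110.3
|G(j110)| = 130 × 110 / (110 × 110.3) = 1.1783
20 log₁₀(1.1783) = 1.425 dB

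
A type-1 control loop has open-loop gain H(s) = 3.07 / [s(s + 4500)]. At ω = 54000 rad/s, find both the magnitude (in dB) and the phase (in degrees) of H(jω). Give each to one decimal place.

|j54000 + 4500| = √(54000² + 4500²) = 5.419e+04
|j54000| = 5.4e+04
|H(j54000)| = 3.07 / (5.419e+04 × 5.4e+04) = 1.0492e-09
20 log₁₀(1.0492e-09) = -179.58 dB
∠(j54000 + 4500) = arctan(54000/4500) = 85.24°
∠(j54000) = 90.00°
∠H(j54000) = − (85.24° + 90.00°) = -175.24°

|H| = -179.6 dB, ∠H = -175.2 deg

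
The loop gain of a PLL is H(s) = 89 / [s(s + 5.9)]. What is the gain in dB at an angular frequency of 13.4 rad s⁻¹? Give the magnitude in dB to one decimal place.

-6.9 dB

|j13.4 + 5.9| = √(13.4² + 5.9²) = 14.64
|j13.4| = 13.4
|H(j13.4)| = 89 / (14.64 × 13.4) = 0.45363
20 log₁₀(0.45363) = -6.87 dB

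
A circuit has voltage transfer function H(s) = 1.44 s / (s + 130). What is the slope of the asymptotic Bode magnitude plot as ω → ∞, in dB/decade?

With 1 zero and 1 pole, the high-frequency asymptotic slope is 20 × (1 − 1) = 0 dB/decade.

0 dB/decade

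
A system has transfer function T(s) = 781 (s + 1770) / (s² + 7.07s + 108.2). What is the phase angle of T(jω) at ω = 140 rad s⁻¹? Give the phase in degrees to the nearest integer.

∠(j140 + 1770) = arctan(140/1770) = 4.52°
∠[(j140)² + 7.07(j140) + 108.2] = ∠[-19492 + j989.8] = 177.09°
∠T(j140) = 4.52° − 177.09° = -172.57°

-173°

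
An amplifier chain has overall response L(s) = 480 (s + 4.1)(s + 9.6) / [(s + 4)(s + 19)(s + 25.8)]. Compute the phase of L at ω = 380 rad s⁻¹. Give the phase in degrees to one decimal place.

∠(j380 + 4.1) = arctan(380/4.1) = 89.38°
∠(j380 + 9.6) = arctan(380/9.6) = 88.55°
∠(j380 + 4) = arctan(380/4) = 89.40°
∠(j380 + 19) = arctan(380/19) = 87.14°
∠(j380 + 25.8) = arctan(380/25.8) = 86.12°
∠L(j380) = 89.38° + 88.55° − (89.40° + 87.14° + 86.12°) = -84.72°

-84.7°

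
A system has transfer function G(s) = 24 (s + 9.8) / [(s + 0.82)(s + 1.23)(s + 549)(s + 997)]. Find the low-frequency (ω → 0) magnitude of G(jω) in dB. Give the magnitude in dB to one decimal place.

-67.4 dB

G(0) = 24 × 9.8 / (0.82 × 1.23 × 549 × 997) = 0.00042604
20 log₁₀(0.00042604) = -67.41 dB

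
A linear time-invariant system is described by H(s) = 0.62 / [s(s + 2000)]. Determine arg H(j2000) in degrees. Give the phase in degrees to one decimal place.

∠(j2000 + 2000) = arctan(2000/2000) = 45.00°
∠(j2000) = 90.00°
∠H(j2000) = − (45.00° + 90.00°) = -135.00°

-135.0°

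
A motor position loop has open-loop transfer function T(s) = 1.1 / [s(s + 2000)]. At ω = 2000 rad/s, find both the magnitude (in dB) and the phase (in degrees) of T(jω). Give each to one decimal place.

|j2000 + 2000| = √(2000² + 2000²) = 2828
|j2000| = 2000
|T(j2000)| = 1.1 / (2828 × 2000) = 1.9445e-07
20 log₁₀(1.9445e-07) = -134.22 dB
∠(j2000 + 2000) = arctan(2000/2000) = 45.00°
∠(j2000) = 90.00°
∠T(j2000) = − (45.00° + 90.00°) = -135.00°

|T| = -134.2 dB, ∠T = -135.0°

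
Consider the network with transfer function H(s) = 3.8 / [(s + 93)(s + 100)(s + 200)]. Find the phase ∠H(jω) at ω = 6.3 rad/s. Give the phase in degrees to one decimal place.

-9.3°

∠(j6.3 + 93) = arctan(6.3/93) = 3.88°
∠(j6.3 + 100) = arctan(6.3/100) = 3.60°
∠(j6.3 + 200) = arctan(6.3/200) = 1.80°
∠H(j6.3) = − (3.88° + 3.60° + 1.80°) = -9.28°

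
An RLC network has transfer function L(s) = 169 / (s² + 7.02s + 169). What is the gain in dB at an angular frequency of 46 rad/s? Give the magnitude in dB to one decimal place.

-21.3 dB

|(j46)² + 7.02(j46) + 169| = |-1947 + j322.92| = 1974
|L(j46)| = 169 / 1974 = 0.08563
20 log₁₀(0.08563) = -21.35 dB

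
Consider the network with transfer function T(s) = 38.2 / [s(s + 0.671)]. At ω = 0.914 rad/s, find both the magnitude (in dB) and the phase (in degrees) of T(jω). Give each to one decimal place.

|T| = 31.3 dB, ∠T = -143.7 deg

|j0.914 + 0.671| = √(0.914² + 0.671²) = 1.134
|j0.914| = 0.914
|T(j0.914)| = 38.2 / (1.134 × 0.914) = 36.86
20 log₁₀(36.86) = 31.33 dB
∠(j0.914 + 0.671) = arctan(0.914/0.671) = 53.72°
∠(j0.914) = 90.00°
∠T(j0.914) = − (53.72° + 90.00°) = -143.72°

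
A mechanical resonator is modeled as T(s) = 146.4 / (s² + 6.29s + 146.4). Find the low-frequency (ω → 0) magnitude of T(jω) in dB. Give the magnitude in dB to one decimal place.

0.0 dB

T(0) = 146.4 / 146.4 = 1
20 log₁₀(1) = 0.00 dB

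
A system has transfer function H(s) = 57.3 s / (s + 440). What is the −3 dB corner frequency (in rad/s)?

440 rad/s

For a single-pole high-pass, the −3 dB point is at the pole: ω = 440 rad/s.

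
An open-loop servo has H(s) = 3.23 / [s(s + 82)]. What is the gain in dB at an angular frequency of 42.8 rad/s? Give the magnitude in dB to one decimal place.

-61.8 dB

|j42.8 + 82| = √(42.8² + 82²) = 92.5
|j42.8| = 42.8
|H(j42.8)| = 3.23 / (92.5 × 42.8) = 0.00081588
20 log₁₀(0.00081588) = -61.77 dB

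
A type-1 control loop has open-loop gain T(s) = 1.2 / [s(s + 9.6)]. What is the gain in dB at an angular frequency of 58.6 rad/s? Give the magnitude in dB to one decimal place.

-69.2 dB

|j58.6 + 9.6| = √(58.6² + 9.6²) = 59.38
|j58.6| = 58.6
|T(j58.6)| = 1.2 / (59.38 × 58.6) = 0.00034485
20 log₁₀(0.00034485) = -69.25 dB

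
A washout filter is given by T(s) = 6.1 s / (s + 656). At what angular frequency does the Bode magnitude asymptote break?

The single real pole at s = −656 gives a corner at ω = 656 rad/s.

656 rad/s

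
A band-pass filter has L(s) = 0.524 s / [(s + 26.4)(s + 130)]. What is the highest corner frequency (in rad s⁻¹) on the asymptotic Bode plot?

130 rad s⁻¹

Break frequencies occur at each pole and zero magnitude: 26.4 rad s⁻¹, 130 rad s⁻¹.
The highest is 130 rad s⁻¹.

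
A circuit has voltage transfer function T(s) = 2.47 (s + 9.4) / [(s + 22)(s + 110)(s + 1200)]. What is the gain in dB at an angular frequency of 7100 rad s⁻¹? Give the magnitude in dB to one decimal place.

-146.3 dB

|j7100 + 9.4| = √(7100² + 9.4²) = 7100
|j7100 + 22| = √(7100² + 22²) = 7100
|j7100 + 110| = √(7100² + 110²) = 7101
|j7100 + 1200| = √(7100² + 1200²) = 7201
|T(j7100)| = 2.47 × 7100 / (7100 × 7101 × 7201) = 4.8307e-08
20 log₁₀(4.8307e-08) = -146.32 dB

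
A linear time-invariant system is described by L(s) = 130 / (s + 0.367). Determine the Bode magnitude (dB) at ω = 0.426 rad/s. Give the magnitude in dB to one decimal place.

47.3 dB

|j0.426 + 0.367| = √(0.426² + 0.367²) = 0.5623
|L(j0.426)| = 130 / 0.5623 = 231.2
20 log₁₀(231.2) = 47.28 dB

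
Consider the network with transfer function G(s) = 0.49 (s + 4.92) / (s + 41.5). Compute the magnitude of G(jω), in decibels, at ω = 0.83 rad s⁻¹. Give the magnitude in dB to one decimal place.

-24.6 dB

|j0.83 + 4.92| = √(0.83² + 4.92²) = 4.99
|j0.83 + 41.5| = √(0.83² + 41.5²) = 41.51
|G(j0.83)| = 0.49 × 4.99 / 41.51 = 0.058901
20 log₁₀(0.058901) = -24.60 dB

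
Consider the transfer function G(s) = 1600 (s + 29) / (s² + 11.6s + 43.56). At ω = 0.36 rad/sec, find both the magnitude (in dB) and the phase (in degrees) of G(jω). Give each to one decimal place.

|G| = 60.5 dB, ∠G = -4.8 deg

|j0.36 + 29| = √(0.36² + 29²) = 29
|(j0.36)² + 11.6(j0.36) + 43.56| = |43.43 + j4.176| = 43.63
|G(j0.36)| = 1600 × 29 / 43.63 = 1063.6
20 log₁₀(1063.6) = 60.54 dB
∠(j0.36 + 29) = arctan(0.36/29) = 0.71°
∠[(j0.36)² + 11.6(j0.36) + 43.56] = ∠[43.43 + j4.176] = 5.49°
∠G(j0.36) = 0.71° − 5.49° = -4.78°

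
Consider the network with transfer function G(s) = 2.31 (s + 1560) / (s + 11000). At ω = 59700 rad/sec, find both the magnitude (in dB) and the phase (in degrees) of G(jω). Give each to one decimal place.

|G| = 7.1 dB, ∠G = 8.9°

|j59700 + 1560| = √(59700² + 1560²) = 5.972e+04
|j59700 + 11000| = √(59700² + 11000²) = 6.07e+04
|G(j59700)| = 2.31 × 5.972e+04 / 6.07e+04 = 2.2725
20 log₁₀(2.2725) = 7.13 dB
∠(j59700 + 1560) = arctan(59700/1560) = 88.50°
∠(j59700 + 11000) = arctan(59700/11000) = 79.56°
∠G(j59700) = 88.50° − 79.56° = 8.94°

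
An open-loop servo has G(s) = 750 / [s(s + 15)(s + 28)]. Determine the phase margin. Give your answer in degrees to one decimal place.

Gain crossover: |G(jω)| = 1 at ω ≈ 1.77 rad/sec.
∠G(j1.77) = −90° − arctan(1.77/15) − arctan(1.77/28) ≈ -100.35°
PM = 180° + (-100.35°) = 79.65°

79.7°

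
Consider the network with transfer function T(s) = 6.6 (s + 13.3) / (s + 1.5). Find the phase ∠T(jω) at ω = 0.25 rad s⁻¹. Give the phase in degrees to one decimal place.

-8.4°

∠(j0.25 + 13.3) = arctan(0.25/13.3) = 1.08°
∠(j0.25 + 1.5) = arctan(0.25/1.5) = 9.46°
∠T(j0.25) = 1.08° − 9.46° = -8.39°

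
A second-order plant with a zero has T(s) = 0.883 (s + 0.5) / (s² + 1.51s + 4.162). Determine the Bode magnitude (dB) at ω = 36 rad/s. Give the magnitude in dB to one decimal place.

-32.2 dB

|j36 + 0.5| = √(36² + 0.5²) = 36
|(j36)² + 1.51(j36) + 4.162| = |-1291.8 + j54.36| = 1293
|T(j36)| = 0.883 × 36 / 1293 = 0.024587
20 log₁₀(0.024587) = -32.19 dB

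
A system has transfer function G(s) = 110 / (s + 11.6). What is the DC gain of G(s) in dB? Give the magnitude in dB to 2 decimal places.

19.54 dB

G(0) = 110 / 11.6 = 9.4828
20 log₁₀(9.4828) = 19.539 dB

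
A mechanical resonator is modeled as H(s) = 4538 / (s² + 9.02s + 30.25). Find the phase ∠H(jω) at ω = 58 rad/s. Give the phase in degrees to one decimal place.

-171.1°

∠[(j58)² + 9.02(j58) + 30.25] = ∠[-3333.8 + j523.16] = 171.08°
∠H(j58) = −171.08° = -171.08°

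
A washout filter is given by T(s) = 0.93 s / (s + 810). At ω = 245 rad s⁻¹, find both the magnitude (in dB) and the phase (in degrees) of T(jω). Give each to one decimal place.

|T| = -11.4 dB, ∠T = 73.2°

|j245| = 245
|j245 + 810| = √(245² + 810²) = 846.2
|T(j245)| = 0.93 × 245 / 846.2 = 0.26925
20 log₁₀(0.26925) = -11.40 dB
∠(j245) = 90.00°
∠(j245 + 810) = arctan(245/810) = 16.83°
∠T(j245) = 90.00° − 16.83° = 73.17°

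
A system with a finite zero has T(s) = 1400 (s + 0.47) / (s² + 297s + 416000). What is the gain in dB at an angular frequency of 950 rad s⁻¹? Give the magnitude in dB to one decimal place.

|j950 + 0.47| = √(950² + 0.47²) = 950
|(j950)² + 297(j950) + 416000| = |-4.865e+05 + j2.8215e+05| = 5.624e+05
|T(j950)| = 1400 × 950 / 5.624e+05 = 2.3649
20 log₁₀(2.3649) = 7.48 dB

7.5 dB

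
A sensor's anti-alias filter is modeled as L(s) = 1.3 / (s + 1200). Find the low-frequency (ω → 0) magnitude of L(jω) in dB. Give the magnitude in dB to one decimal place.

-59.3 dB

L(0) = 1.3 / 1200 = 0.0010833
20 log₁₀(0.0010833) = -59.30 dB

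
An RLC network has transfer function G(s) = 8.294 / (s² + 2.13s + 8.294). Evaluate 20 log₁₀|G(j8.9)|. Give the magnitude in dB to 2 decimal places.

-18.94 dB

|(j8.9)² + 2.13(j8.9) + 8.294| = |-70.916 + j18.957| = 73.41
|G(j8.9)| = 8.294 / 73.41 = 0.11299
20 log₁₀(0.11299) = -18.939 dB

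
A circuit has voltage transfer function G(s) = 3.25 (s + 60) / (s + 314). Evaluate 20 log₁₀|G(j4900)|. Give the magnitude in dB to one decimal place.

|j4900 + 60| = √(4900² + 60²) = 4900
|j4900 + 314| = √(4900² + 314²) = 4910
|G(j4900)| = 3.25 × 4900 / 4910 = 3.2436
20 log₁₀(3.2436) = 10.22 dB

10.2 dB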